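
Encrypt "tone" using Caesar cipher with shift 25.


Word: "tone"
Shift: 25
Each letter → (letter + shift) mod 26:
  't' (19) + 25 = 18 → 's'
  'o' (14) + 25 = 13 → 'n'
  'n' (13) + 25 = 12 → 'm'
  'e' (4) + 25 = 3 → 'd'
Result = "snmd"


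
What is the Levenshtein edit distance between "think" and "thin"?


Word 1: "think" (length 5)
Word 2: "thin" (length 4)
One optimal edit sequence (insert/delete/substitute each cost 1):
  1. keep 't'
  2. keep 'h'
  3. keep 'i'
  4. keep 'n'
  5. delete 'k'  (+1)
Total edit operations: 1
Edit distance = 1


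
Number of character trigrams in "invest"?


Word: "invest" (length 6)
Number of 3-grams = length - 3 + 1 = 6 - 3 + 1
= 4


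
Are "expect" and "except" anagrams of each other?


Word 1: "expect" → sorted: ceeptx
Word 2: "except" → sorted: ceeptx
Same letters? ceeptx == ceeptx
Anagram = Yes


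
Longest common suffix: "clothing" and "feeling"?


Word 1: "clothing"
Word 2: "feeling"
Comparing from end:
  Pos -1: 'g' == 'g'
  Pos -2: 'n' == 'n'
  Pos -3: 'i' == 'i'
  Pos -4: 'h' != 'l' (stop)
LCS = "ing" (length 3)


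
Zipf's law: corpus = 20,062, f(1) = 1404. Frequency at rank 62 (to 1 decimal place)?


Zipf's law: f(r) = f(1) / r
f(1) = 1404
f(62) = 1404 / 62
= 22.6 occurrences


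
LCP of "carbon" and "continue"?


Word 1: "carbon"
Word 2: "continue"
Comparing from start:
  Pos 0: 'c' == 'c'
  Pos 1: 'a' != 'o' (stop)
LCP = "c" (length 1)


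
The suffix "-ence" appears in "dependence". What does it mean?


Suffix: -ence
Example: dependence = depend + -ence
Meaning = state of


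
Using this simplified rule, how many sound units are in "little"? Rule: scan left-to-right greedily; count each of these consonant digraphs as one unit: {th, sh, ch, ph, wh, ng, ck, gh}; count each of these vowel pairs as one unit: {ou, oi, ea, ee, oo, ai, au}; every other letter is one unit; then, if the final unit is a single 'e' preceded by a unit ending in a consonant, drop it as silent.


Word: "little" (6 letters)
Left-to-right scan:
  [1] 'l' (letter)
  [2] 'i' (letter)
  [3] 't' (letter)
  [4] 't' (letter)
  [5] 'l' (letter)
  [6] 'e' (letter)
Units from scan: 6
Final unit is 'e' after a consonant -> drop as silent (-1)
Sound units = 5 units


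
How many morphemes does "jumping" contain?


Word: "jumping"
Morphemes: jump + -ing
Each morpheme carries meaning
= 2 morphemes


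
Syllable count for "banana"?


Word: "banana"
Syllable breakdown: ba | na | na
Counting: 3 parts
= 3 syllables


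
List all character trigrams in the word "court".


Word: "court" (length 5)
Number of trigrams = 5 - 3 + 1 = 3
  Position 0: "cou"
  Position 1: "our"
  Position 2: "urt"
Trigrams = "cou", "our", "urt"


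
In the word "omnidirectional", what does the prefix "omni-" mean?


Prefix: omni-
Example: omnidirectional = omni- + directional
Meaning = all


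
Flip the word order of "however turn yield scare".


Original: "however turn yield scare"
Words (1..n): however | turn | yield | scare
Reversed (n..1): scare | yield | turn | however
Result = "scare yield turn however"


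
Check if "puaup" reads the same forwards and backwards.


Word: "puaup"
Reversed: "puaup"
Forward == Backward? puaup == puaup
Palindrome = Yes


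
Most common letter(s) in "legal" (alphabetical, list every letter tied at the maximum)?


Word: "legal"
Letter counts:
  'a': 1
  'e': 1
  'g': 1
  'l': 2
Maximum count = 2
Most frequent = 'l' (2 times each)


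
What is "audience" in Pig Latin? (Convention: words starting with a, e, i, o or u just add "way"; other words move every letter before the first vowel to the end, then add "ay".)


Word: "audience"
Starts with vowel → add 'way'
Pig Latin = "audienceway"


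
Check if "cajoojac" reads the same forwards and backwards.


Word: "cajoojac"
Reversed: "cajoojac"
Forward == Backward? cajoojac == cajoojac
Palindrome = Yes


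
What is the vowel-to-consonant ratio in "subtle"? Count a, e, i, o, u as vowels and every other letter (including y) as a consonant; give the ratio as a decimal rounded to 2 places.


Word: "subtle"
Vowels (a,e,i,o,u): 2
Consonants: 4
Ratio = 2/4
= 0.50


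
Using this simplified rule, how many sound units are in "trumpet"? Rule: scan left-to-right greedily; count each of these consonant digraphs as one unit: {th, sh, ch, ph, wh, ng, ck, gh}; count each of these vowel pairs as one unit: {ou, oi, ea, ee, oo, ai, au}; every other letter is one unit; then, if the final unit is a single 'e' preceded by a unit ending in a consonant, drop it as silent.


Word: "trumpet" (7 letters)
Left-to-right scan:
  [1] 't' (letter)
  [2] 'r' (letter)
  [3] 'u' (letter)
  [4] 'm' (letter)
  [5] 'p' (letter)
  [6] 'e' (letter)
  [7] 't' (letter)
Units from scan: 7
Sound units = 7 units


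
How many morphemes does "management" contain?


Word: "management"
Morphemes: manage / -ment
Each morpheme carries meaning
= 2 morphemes


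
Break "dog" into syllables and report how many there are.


Word: "dog"
Syllable breakdown: dog
Counting: 1 part
= 1 syllable


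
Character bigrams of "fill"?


Word: "fill" (length 4)
Number of bigrams = 4 - 2 + 1 = 3
  Position 0: "fi"
  Position 1: "il"
  Position 2: "ll"
Bigrams = "fi", "il", "ll"


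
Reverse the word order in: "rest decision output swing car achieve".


Original: "rest decision output swing car achieve"
Words (1..n): rest | decision | output | swing | car | achieve
Reversed (n..1): achieve | car | swing | output | decision | rest
Result = "achieve car swing output decision rest"


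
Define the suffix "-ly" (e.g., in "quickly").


Suffix: -ly
Example: quickly (quick + -ly)
Meaning = in a manner


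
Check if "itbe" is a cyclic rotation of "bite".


Word: "bite", Candidate: "itbe"
Method: check if candidate is substring of word+word
"bitebite" contains "itbe"? No
Is rotation = No


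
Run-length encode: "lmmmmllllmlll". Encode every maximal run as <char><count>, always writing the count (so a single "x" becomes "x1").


String: "lmmmmllllmlll"
Scanning for consecutive runs:
  'l' x 1
  'm' x 4
  'l' x 4
  'm' x 1
  'l' x 3
RLE = "l1m4l4m1l3"


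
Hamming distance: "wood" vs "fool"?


Comparing character by character (same length = 4):
  Pos 0: 'w' vs 'f' !=
  Pos 1: 'o' vs 'o' =
  Pos 2: 'o' vs 'o' =
  Pos 3: 'd' vs 'l' !=
Hamming distance = 2


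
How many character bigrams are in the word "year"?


Word: "year" (length 4)
Number of 2-grams = length - 2 + 1 = 4 - 2 + 1
= 3


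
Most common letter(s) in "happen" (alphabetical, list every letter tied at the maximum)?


Word: "happen"
Letter counts:
  'a': 1
  'e': 1
  'h': 1
  'n': 1
  'p': 2
Maximum count = 2
Most frequent = 'p' (2 times each)


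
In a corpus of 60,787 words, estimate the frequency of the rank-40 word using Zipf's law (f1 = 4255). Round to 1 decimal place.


Zipf's law: f(r) = f(1) / r
f(1) = 4255
f(40) = 4255 / 40
= 106.4 occurrences


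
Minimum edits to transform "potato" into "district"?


Word 1: "potato" (length 6)
Word 2: "district" (length 8)
One optimal edit sequence (insert/delete/substitute each cost 1):
  1. insert 'd'  (+1)
  2. substitute 'p' -> 'i'  (+1)
  3. substitute 'o' -> 's'  (+1)
  4. keep 't'
  5. insert 'r'  (+1)
  6. substitute 'a' -> 'i'  (+1)
  7. substitute 't' -> 'c'  (+1)
  8. substitute 'o' -> 't'  (+1)
Total edit operations: 7
Edit distance = 7


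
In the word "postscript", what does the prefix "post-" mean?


Prefix: post-
Example: postscript (post- + script)
Meaning = after


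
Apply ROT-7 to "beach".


Word: "beach"
Shift: 7
Each letter → (letter + shift) mod 26:
  'b' (1) + 7 = 8 → 'i'
  'e' (4) + 7 = 11 → 'l'
  'a' (0) + 7 = 7 → 'h'
  'c' (2) + 7 = 9 → 'j'
  'h' (7) + 7 = 14 → 'o'
Result = "ilhjo"


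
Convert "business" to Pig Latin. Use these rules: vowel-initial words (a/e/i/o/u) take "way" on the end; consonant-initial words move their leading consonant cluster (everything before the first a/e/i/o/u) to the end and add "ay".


Word: "business"
Starts with consonant(s) → move to end, add 'ay'
Consonant cluster: "b"
Pig Latin = "usinessbay"


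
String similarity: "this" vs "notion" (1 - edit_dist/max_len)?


Word 1: "this" (length 4)
Word 2: "notion" (length 6)
One optimal edit sequence:
  1. insert 'n'  (+1)
  2. insert 'o'  (+1)
  3. keep 't'
  4. substitute 'h' -> 'i'  (+1)
  5. substitute 'i' -> 'o'  (+1)
  6. substitute 's' -> 'n'  (+1)
Edit distance = 5
Max length = max(4, 6) = 6
Similarity = 1 - 5/6
= 0.1667


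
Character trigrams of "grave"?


Word: "grave" (length 5)
Number of trigrams = 5 - 3 + 1 = 3
  Position 0: "gra"
  Position 1: "rav"
  Position 2: "ave"
Trigrams = "gra", "rav", "ave"


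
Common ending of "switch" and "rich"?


Word 1: "switch"
Word 2: "rich"
Comparing from end:
  Pos -1: 'h' == 'h'
  Pos -2: 'c' == 'c'
  Pos -3: 't' != 'i' (stop)
LCS = "ch" (length 2)


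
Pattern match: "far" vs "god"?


Pattern of "far": [0, 1, 2]
Pattern of "god": [0, 1, 2]
Patterns match
Same pattern = Yes


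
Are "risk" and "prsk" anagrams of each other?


Word 1: "risk" → sorted: ikrs
Word 2: "prsk" → sorted: kprs
Same letters? ikrs != kprs
Anagram = No


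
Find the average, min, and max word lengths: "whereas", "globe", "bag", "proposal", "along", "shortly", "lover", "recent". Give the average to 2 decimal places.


Lengths: "whereas"=7, "globe"=5, "bag"=3, "proposal"=8, "along"=5, "shortly"=7, "lover"=5, "recent"=6
Sum = 46, Count = 8
Average = 46/8 = 5.75
= avg=5.75, min=3, max=8


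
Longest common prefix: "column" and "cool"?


Word 1: "column"
Word 2: "cool"
Comparing from start:
  Pos 0: 'c' == 'c'
  Pos 1: 'o' == 'o'
  Pos 2: 'l' != 'o' (stop)
LCP = "co" (length 2)


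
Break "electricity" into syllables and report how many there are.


Word: "electricity"
Syllable breakdown: e-lec-tric-i-ty
Counting: 5 parts
= 5 syllables


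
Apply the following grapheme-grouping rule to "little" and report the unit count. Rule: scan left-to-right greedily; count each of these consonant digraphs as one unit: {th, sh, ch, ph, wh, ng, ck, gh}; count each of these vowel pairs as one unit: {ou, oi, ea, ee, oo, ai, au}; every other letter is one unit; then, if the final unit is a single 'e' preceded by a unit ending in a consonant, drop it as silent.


Word: "little" (6 letters)
Left-to-right scan:
  1. 'l' (letter)
  2. 'i' (letter)
  3. 't' (letter)
  4. 't' (letter)
  5. 'l' (letter)
  6. 'e' (letter)
Units from scan: 6
Final unit is 'e' after a consonant -> drop as silent (-1)
Sound units = 5 units


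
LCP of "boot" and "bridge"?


Word 1: "boot"
Word 2: "bridge"
Comparing from start:
  Pos 0: 'b' == 'b'
  Pos 1: 'o' != 'r' (stop)
LCP = "b" (length 1)


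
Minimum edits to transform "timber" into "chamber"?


Word 1: "timber" (length 6)
Word 2: "chamber" (length 7)
One optimal edit sequence (insert/delete/substitute each cost 1):
  1. insert 'c'  (+1)
  2. substitute 't' -> 'h'  (+1)
  3. substitute 'i' -> 'a'  (+1)
  4. keep 'm'
  5. keep 'b'
  6. keep 'e'
  7. keep 'r'
Total edit operations: 3
Edit distance = 3


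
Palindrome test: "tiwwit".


Word: "tiwwit"
Reversed: "tiwwit"
Forward == Backward? tiwwit == tiwwit
Palindrome = Yes


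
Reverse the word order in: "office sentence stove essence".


Original: "office sentence stove essence"
Words (1..n): office | sentence | stove | essence
Reversed (n..1): essence | stove | sentence | office
Result = "essence stove sentence office"


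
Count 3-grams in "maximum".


Word: "maximum" (length 7)
Number of 3-grams = length - 3 + 1 = 7 - 3 + 1
= 5


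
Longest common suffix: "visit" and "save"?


Word 1: "visit"
Word 2: "save"
Comparing from end:
  Pos -1: 't' != 'e' (stop)
LCS = "" (length 0)


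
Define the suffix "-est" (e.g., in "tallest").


Suffix: -est
Example: tallest = tall + -est
Meaning = most


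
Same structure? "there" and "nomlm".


Pattern of "there": [0, 1, 2, 3, 2]
Pattern of "nomlm": [0, 1, 2, 3, 2]
Patterns match
Same pattern = Yes


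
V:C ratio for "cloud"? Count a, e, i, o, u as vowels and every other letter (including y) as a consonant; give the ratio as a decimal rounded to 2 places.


Word: "cloud"
Vowels (a,e,i,o,u): 2
Consonants: 3
Ratio = 2/3
= 0.67


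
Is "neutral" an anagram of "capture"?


Word 1: "capture" → sorted: aceprtu
Word 2: "neutral" → sorted: aelnrtu
Same letters? aceprtu != aelnrtu
Anagram = No


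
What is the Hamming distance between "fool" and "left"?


Comparing character by character (same length = 4):
  Pos 0: 'f' vs 'l' !=
  Pos 1: 'o' vs 'e' !=
  Pos 2: 'o' vs 'f' !=
  Pos 3: 'l' vs 't' !=
Hamming distance = 4


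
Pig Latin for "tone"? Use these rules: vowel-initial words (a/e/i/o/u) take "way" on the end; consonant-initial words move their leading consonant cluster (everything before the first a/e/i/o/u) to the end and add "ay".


Word: "tone"
Starts with consonant(s) → move to end, add 'ay'
Consonant cluster: "t"
Pig Latin = "onetay"


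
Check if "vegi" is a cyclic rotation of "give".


Word: "give", Candidate: "vegi"
Method: check if candidate is substring of word+word
"givegive" contains "vegi"? Yes
Is rotation = Yes


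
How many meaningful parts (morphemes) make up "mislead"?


Word: "mislead"
Morphemes: mis- + lead
Each morpheme carries meaning
= 2 morphemes


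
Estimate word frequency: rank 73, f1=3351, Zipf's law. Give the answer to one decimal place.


Zipf's law: f(r) = f(1) / r
f(1) = 3351
f(73) = 3351 / 73
= 45.9 occurrences


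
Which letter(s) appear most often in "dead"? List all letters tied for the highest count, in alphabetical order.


Word: "dead"
Letter counts:
  'a': 1
  'd': 2
  'e': 1
Maximum count = 2
Most frequent = 'd' (2 times each)


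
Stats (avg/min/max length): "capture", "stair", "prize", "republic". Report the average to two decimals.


Lengths: "capture"=7, "stair"=5, "prize"=5, "republic"=8
Sum = 25, Count = 4
Average = 25/4 = 6.25
= avg=6.25, min=5, max=8


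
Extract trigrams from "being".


Word: "being" (length 5)
Number of trigrams = 5 - 3 + 1 = 3
  Position 0: "bei"
  Position 1: "ein"
  Position 2: "ing"
Trigrams = "bei", "ein", "ing"


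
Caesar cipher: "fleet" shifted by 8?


Word: "fleet"
Shift: 8
Each letter → (letter + shift) mod 26:
  'f' (5) + 8 = 13 → 'n'
  'l' (11) + 8 = 19 → 't'
  'e' (4) + 8 = 12 → 'm'
  'e' (4) + 8 = 12 → 'm'
  't' (19) + 8 = 1 → 'b'
Result = "ntmmb"


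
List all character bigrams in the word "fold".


Word: "fold" (length 4)
Number of bigrams = 4 - 2 + 1 = 3
  Position 0: "fo"
  Position 1: "ol"
  Position 2: "ld"
Bigrams = "fo", "ol", "ld"


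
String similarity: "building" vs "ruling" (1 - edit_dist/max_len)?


Word 1: "building" (length 8)
Word 2: "ruling" (length 6)
One optimal edit sequence:
  1. substitute 'b' -> 'r'  (+1)
  2. keep 'u'
  3. delete 'i'  (+1)
  4. keep 'l'
  5. delete 'd'  (+1)
  6. keep 'i'
  7. keep 'n'
  8. keep 'g'
Edit distance = 3
Max length = max(8, 6) = 8
Similarity = 1 - 3/8
= 0.6250


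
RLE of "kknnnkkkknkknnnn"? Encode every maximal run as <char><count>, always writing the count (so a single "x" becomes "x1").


String: "kknnnkkkknkknnnn"
Scanning for consecutive runs:
  'k' x 2
  'n' x 3
  'k' x 4
  'n' x 1
  'k' x 2
  'n' x 4
RLE = "k2n3k4n1k2n4"


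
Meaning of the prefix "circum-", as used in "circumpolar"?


Prefix: circum-
Example: circumpolar = circum- + polar
Meaning = around


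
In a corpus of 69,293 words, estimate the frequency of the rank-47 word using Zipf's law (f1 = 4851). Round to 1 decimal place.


Zipf's law: f(r) = f(1) / r
f(1) = 4851
f(47) = 4851 / 47
= 103.2 occurrences


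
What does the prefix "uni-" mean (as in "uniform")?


Prefix: uni-
As in: uniform -> uni- + form
Meaning = one


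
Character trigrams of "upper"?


Word: "upper" (length 5)
Number of trigrams = 5 - 3 + 1 = 3
  Position 0: "upp"
  Position 1: "ppe"
  Position 2: "per"
Trigrams = "upp", "ppe", "per"


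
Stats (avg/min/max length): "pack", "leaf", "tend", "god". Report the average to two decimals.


Lengths: "pack"=4, "leaf"=4, "tend"=4, "god"=3
Sum = 15, Count = 4
Average = 15/4 = 3.75
= avg=3.75, min=3, max=4


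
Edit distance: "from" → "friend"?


Word 1: "from" (length 4)
Word 2: "friend" (length 6)
One optimal edit sequence (insert/delete/substitute each cost 1):
  1. keep 'f'
  2. keep 'r'
  3. insert 'i'  (+1)
  4. insert 'e'  (+1)
  5. substitute 'o' -> 'n'  (+1)
  6. substitute 'm' -> 'd'  (+1)
Total edit operations: 4
Edit distance = 4


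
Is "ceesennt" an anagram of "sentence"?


Word 1: "sentence" → sorted: ceeennst
Word 2: "ceesennt" → sorted: ceeennst
Same letters? ceeennst == ceeennst
Anagram = Yes


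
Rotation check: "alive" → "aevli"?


Word: "alive", Candidate: "aevli"
Method: check if candidate is substring of word+word
"alivealive" contains "aevli"? No
Is rotation = No


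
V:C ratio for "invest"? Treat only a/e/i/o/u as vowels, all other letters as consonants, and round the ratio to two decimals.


Word: "invest"
Vowels (a,e,i,o,u): 2
Consonants: 4
Ratio = 2/4
= 0.50


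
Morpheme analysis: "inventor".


Word: "inventor"
Morphemes: invent | -or
Each morpheme carries meaning
= 2 morphemes


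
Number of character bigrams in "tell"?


Word: "tell" (length 4)
Number of 2-grams = length - 2 + 1 = 4 - 2 + 1
= 3


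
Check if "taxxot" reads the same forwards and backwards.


Word: "taxxot"
Reversed: "toxxat"
Forward == Backward? taxxot != toxxat
Palindrome = No


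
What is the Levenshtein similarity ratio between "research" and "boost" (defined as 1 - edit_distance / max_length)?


Word 1: "research" (length 8)
Word 2: "boost" (length 5)
One optimal edit sequence:
  1. delete 'r'  (+1)
  2. delete 'e'  (+1)
  3. delete 's'  (+1)
  4. substitute 'e' -> 'b'  (+1)
  5. substitute 'a' -> 'o'  (+1)
  6. substitute 'r' -> 'o'  (+1)
  7. substitute 'c' -> 's'  (+1)
  8. substitute 'h' -> 't'  (+1)
Edit distance = 8
Max length = max(8, 5) = 8
Similarity = 1 - 8/8
= 0.0000


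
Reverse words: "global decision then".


Original: "global decision then"
Words (1..n): global | decision | then
Reversed (n..1): then | decision | global
Result = "then decision global"


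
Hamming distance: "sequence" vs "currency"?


Comparing character by character (same length = 8):
  Pos 0: 's' vs 'c' !=
  Pos 1: 'e' vs 'u' !=
  Pos 2: 'q' vs 'r' !=
  Pos 3: 'u' vs 'r' !=
  Pos 4: 'e' vs 'e' =
  Pos 5: 'n' vs 'n' =
  Pos 6: 'c' vs 'c' =
  Pos 7: 'e' vs 'y' !=
Hamming distance = 5


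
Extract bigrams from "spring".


Word: "spring" (length 6)
Number of bigrams = 6 - 2 + 1 = 5
  Position 0: "sp"
  Position 1: "pr"
  Position 2: "ri"
  Position 3: "in"
  Position 4: "ng"
Bigrams = "sp", "pr", "ri", "in", "ng"


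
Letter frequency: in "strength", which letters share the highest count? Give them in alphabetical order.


Word: "strength"
Letter counts:
  'e': 1
  'g': 1
  'h': 1
  'n': 1
  'r': 1
  's': 1
  't': 2
Maximum count = 2
Most frequent = 't' (2 times each)


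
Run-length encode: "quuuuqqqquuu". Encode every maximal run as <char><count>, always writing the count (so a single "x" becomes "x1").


String: "quuuuqqqquuu"
Scanning for consecutive runs:
  'q' x 1
  'u' x 4
  'q' x 4
  'u' x 3
RLE = "q1u4q4u3"


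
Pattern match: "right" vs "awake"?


Pattern of "right": [0, 1, 2, 3, 4]
Pattern of "awake": [0, 1, 0, 2, 3]
Patterns do not match
Same pattern = No


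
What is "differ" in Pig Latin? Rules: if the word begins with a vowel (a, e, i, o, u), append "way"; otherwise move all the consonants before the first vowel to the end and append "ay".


Word: "differ"
Starts with consonant(s) → move to end, add 'ay'
Consonant cluster: "d"
Pig Latin = "ifferday"


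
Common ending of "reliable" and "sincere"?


Word 1: "reliable"
Word 2: "sincere"
Comparing from end:
  Pos -1: 'e' == 'e'
  Pos -2: 'l' != 'r' (stop)
LCS = "e" (length 1)


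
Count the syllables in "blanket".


Word: "blanket"
Syllable breakdown: blan | ket
Counting: 2 parts
= 2 syllables


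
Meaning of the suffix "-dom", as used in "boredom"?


Suffix: -dom
Example: boredom = bore + -dom
Meaning = state / realm


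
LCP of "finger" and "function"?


Word 1: "finger"
Word 2: "function"
Comparing from start:
  Pos 0: 'f' == 'f'
  Pos 1: 'i' != 'u' (stop)
LCP = "f" (length 1)


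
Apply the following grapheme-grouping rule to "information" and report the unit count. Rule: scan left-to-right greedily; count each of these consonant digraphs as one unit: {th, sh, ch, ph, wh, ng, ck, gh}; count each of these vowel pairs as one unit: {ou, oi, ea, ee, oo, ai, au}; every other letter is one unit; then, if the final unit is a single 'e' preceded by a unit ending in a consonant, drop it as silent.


Word: "information" (11 letters)
Left-to-right scan:
  (1) 'i' (letter)
  (2) 'n' (letter)
  (3) 'f' (letter)
  (4) 'o' (letter)
  (5) 'r' (letter)
  (6) 'm' (letter)
  (7) 'a' (letter)
  (8) 't' (letter)
  (9) 'i' (letter)
  (10) 'o' (letter)
  (11) 'n' (letter)
Units from scan: 11
Sound units = 11 units


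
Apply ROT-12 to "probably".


Word: "probably"
Shift: 12
Each letter → (letter + shift) mod 26:
  'p' (15) + 12 = 1 → 'b'
  'r' (17) + 12 = 3 → 'd'
  'o' (14) + 12 = 0 → 'a'
  'b' (1) + 12 = 13 → 'n'
  'a' (0) + 12 = 12 → 'm'
  'b' (1) + 12 = 13 → 'n'
  'l' (11) + 12 = 23 → 'x'
  'y' (24) + 12 = 10 → 'k'
Result = "bdanmnxk"


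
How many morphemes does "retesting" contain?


Word: "retesting"
Morphemes: re- | test | -ing
Each morpheme carries meaning
= 3 morphemes


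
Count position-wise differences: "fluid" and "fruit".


Comparing character by character (same length = 5):
  Pos 0: 'f' vs 'f' =
  Pos 1: 'l' vs 'r' !=
  Pos 2: 'u' vs 'u' =
  Pos 3: 'i' vs 'i' =
  Pos 4: 'd' vs 't' !=
Hamming distance = 2


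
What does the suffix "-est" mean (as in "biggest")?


Suffix: -est
As in: biggest -> big + -est, with a spelling change
Meaning = most


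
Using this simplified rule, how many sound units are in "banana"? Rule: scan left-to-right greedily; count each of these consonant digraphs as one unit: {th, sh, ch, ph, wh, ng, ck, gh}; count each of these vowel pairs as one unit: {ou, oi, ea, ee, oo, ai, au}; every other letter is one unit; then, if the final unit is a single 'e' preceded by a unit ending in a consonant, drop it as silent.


Word: "banana" (6 letters)
Left-to-right scan:
  [1] 'b' (letter)
  [2] 'a' (letter)
  [3] 'n' (letter)
  [4] 'a' (letter)
  [5] 'n' (letter)
  [6] 'a' (letter)
Units from scan: 6
Sound units = 6 units


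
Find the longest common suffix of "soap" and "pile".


Word 1: "soap"
Word 2: "pile"
Comparing from end:
  Pos -1: 'p' != 'e' (stop)
LCS = "" (length 0)


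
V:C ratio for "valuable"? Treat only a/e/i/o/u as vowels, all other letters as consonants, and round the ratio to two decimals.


Word: "valuable"
Vowels (a,e,i,o,u): 4
Consonants: 4
Ratio = 4/4
= 1.00


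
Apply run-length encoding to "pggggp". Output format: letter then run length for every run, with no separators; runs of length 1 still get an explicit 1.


String: "pggggp"
Scanning for consecutive runs:
  'p' x 1
  'g' x 4
  'p' x 1
RLE = "p1g4p1"


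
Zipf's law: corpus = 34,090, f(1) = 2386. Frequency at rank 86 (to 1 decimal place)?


Zipf's law: f(r) = f(1) / r
f(1) = 2386
f(86) = 2386 / 86
= 27.7 occurrences


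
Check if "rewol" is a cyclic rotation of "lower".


Word: "lower", Candidate: "rewol"
Method: check if candidate is substring of word+word
"lowerlower" contains "rewol"? No
Is rotation = No


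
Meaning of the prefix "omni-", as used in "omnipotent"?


Prefix: omni-
As in: omnipotent -> omni- + potent
Meaning = all


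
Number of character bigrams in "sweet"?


Word: "sweet" (length 5)
Number of 2-grams = length - 2 + 1 = 5 - 2 + 1
= 4


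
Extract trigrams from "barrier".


Word: "barrier" (length 7)
Number of trigrams = 7 - 3 + 1 = 5
  Position 0: "bar"
  Position 1: "arr"
  Position 2: "rri"
  Position 3: "rie"
  Position 4: "ier"
Trigrams = "bar", "arr", "rri", "rie", "ier"


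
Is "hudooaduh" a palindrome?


Word: "hudooaduh"
Reversed: "hudaooduh"
Forward == Backward? hudooaduh != hudaooduh
Palindrome = No


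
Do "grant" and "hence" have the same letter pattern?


Pattern of "grant": [0, 1, 2, 3, 4]
Pattern of "hence": [0, 1, 2, 3, 1]
Patterns do not match
Same pattern = No


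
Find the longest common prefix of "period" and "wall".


Word 1: "period"
Word 2: "wall"
Comparing from start:
  Pos 0: 'p' != 'w' (stop)
LCP = "" (length 0)


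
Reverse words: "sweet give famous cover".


Original: "sweet give famous cover"
Words (1..n): sweet | give | famous | cover
Reversed (n..1): cover | famous | give | sweet
Result = "cover famous give sweet"


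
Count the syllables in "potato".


Word: "potato"
Syllable breakdown: po | ta | to
Counting: 3 parts
= 3 syllables


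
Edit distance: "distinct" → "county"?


Word 1: "distinct" (length 8)
Word 2: "county" (length 6)
One optimal edit sequence (insert/delete/substitute each cost 1):
  1. delete 'd'  (+1)
  2. delete 'i'  (+1)
  3. substitute 's' -> 'c'  (+1)
  4. substitute 't' -> 'o'  (+1)
  5. substitute 'i' -> 'u'  (+1)
  6. keep 'n'
  7. substitute 'c' -> 't'  (+1)
  8. substitute 't' -> 'y'  (+1)
Total edit operations: 7
Edit distance = 7


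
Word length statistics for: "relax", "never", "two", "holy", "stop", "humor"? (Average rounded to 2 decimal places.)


Lengths: "relax"=5, "never"=5, "two"=3, "holy"=4, "stop"=4, "humor"=5
Sum = 26, Count = 6
Average = 26/6 = 4.33
= avg=4.33, min=3, max=5


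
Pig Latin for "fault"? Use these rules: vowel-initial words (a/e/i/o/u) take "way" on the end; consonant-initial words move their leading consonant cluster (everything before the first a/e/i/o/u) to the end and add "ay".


Word: "fault"
Starts with consonant(s) → move to end, add 'ay'
Consonant cluster: "f"
Pig Latin = "aultfay"


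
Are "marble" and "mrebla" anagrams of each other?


Word 1: "marble" → sorted: abelmr
Word 2: "mrebla" → sorted: abelmr
Same letters? abelmr == abelmr
Anagram = Yes


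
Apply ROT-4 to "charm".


Word: "charm"
Shift: 4
Each letter → (letter + shift) mod 26:
  'c' (2) + 4 = 6 → 'g'
  'h' (7) + 4 = 11 → 'l'
  'a' (0) + 4 = 4 → 'e'
  'r' (17) + 4 = 21 → 'v'
  'm' (12) + 4 = 16 → 'q'
Result = "glevq"


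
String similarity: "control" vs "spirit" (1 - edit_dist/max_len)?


Word 1: "control" (length 7)
Word 2: "spirit" (length 6)
One optimal edit sequence:
  1. delete 'c'  (+1)
  2. substitute 'o' -> 's'  (+1)
  3. substitute 'n' -> 'p'  (+1)
  4. substitute 't' -> 'i'  (+1)
  5. keep 'r'
  6. substitute 'o' -> 'i'  (+1)
  7. substitute 'l' -> 't'  (+1)
Edit distance = 6
Max length = max(7, 6) = 7
Similarity = 1 - 6/7
= 0.1429


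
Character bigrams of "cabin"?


Word: "cabin" (length 5)
Number of bigrams = 5 - 2 + 1 = 4
  Position 0: "ca"
  Position 1: "ab"
  Position 2: "bi"
  Position 3: "in"
Bigrams = "ca", "ab", "bi", "in"


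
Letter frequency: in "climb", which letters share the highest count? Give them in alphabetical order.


Word: "climb"
Letter counts:
  'b': 1
  'c': 1
  'i': 1
  'l': 1
  'm': 1
Maximum count = 1
Most frequent = 'b', 'c', 'i', 'l', 'm' (1 time each)


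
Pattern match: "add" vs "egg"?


Pattern of "add": [0, 1, 1]
Pattern of "egg": [0, 1, 1]
Patterns match
Same pattern = Yes


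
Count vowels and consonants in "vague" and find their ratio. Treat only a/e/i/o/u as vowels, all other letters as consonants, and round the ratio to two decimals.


Word: "vague"
Vowels (a,e,i,o,u): 3
Consonants: 2
Ratio = 3/2
= 1.50


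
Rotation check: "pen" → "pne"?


Word: "pen", Candidate: "pne"
Method: check if candidate is substring of word+word
"penpen" contains "pne"? No
Is rotation = No


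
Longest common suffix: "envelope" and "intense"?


Word 1: "envelope"
Word 2: "intense"
Comparing from end:
  Pos -1: 'e' == 'e'
  Pos -2: 'p' != 's' (stop)
LCS = "e" (length 1)


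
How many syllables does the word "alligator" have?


Word: "alligator"
Syllable breakdown: al | li | ga | tor
Counting: 4 parts
= 4 syllables


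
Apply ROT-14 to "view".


Word: "view"
Shift: 14
Each letter → (letter + shift) mod 26:
  'v' (21) + 14 = 9 → 'j'
  'i' (8) + 14 = 22 → 'w'
  'e' (4) + 14 = 18 → 's'
  'w' (22) + 14 = 10 → 'k'
Result = "jwsk"


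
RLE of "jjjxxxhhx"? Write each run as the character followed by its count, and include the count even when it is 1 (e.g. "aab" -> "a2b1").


String: "jjjxxxhhx"
Scanning for consecutive runs:
  'j' x 3
  'x' x 3
  'h' x 2
  'x' x 1
RLE = "j3x3h2x1"


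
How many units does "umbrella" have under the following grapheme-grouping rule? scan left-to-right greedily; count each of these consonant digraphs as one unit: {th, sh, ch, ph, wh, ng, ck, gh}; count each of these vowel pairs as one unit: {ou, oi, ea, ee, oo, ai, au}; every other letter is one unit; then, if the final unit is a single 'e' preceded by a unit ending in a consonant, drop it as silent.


Word: "umbrella" (8 letters)
Left-to-right scan:
  1. 'u' (letter)
  2. 'm' (letter)
  3. 'b' (letter)
  4. 'r' (letter)
  5. 'e' (letter)
  6. 'l' (letter)
  7. 'l' (letter)
  8. 'a' (letter)
Units from scan: 8
Sound units = 8 units


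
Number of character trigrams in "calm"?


Word: "calm" (length 4)
Number of 3-grams = length - 3 + 1 = 4 - 3 + 1
= 2


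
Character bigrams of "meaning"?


Word: "meaning" (length 7)
Number of bigrams = 7 - 2 + 1 = 6
  Position 0: "me"
  Position 1: "ea"
  Position 2: "an"
  Position 3: "ni"
  Position 4: "in"
  Position 5: "ng"
Bigrams = "me", "ea", "an", "ni", "in", "ng"


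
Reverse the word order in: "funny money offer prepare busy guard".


Original: "funny money offer prepare busy guard"
Words (1..n): funny | money | offer | prepare | busy | guard
Reversed (n..1): guard | busy | prepare | offer | money | funny
Result = "guard busy prepare offer money funny"


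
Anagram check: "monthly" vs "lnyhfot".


Word 1: "monthly" → sorted: hlmnoty
Word 2: "lnyhfot" → sorted: fhlnoty
Same letters? hlmnoty != fhlnoty
Anagram = No


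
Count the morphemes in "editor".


Word: "editor"
Morphemes: edit | -or
Each morpheme carries meaning
= 2 morphemes


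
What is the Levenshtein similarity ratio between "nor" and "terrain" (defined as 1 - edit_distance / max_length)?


Word 1: "nor" (length 3)
Word 2: "terrain" (length 7)
One optimal edit sequence:
  1. insert 't'  (+1)
  2. substitute 'n' -> 'e'  (+1)
  3. substitute 'o' -> 'r'  (+1)
  4. keep 'r'
  5. insert 'a'  (+1)
  6. insert 'i'  (+1)
  7. insert 'n'  (+1)
Edit distance = 6
Max length = max(3, 7) = 7
Similarity = 1 - 6/7
= 0.1429


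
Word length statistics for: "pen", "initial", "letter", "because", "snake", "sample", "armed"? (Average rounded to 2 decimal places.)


Lengths: "pen"=3, "initial"=7, "letter"=6, "because"=7, "snake"=5, "sample"=6, "armed"=5
Sum = 39, Count = 7
Average = 39/7 = 5.57
= avg=5.57, min=3, max=7


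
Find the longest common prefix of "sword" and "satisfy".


Word 1: "sword"
Word 2: "satisfy"
Comparing from start:
  Pos 0: 's' == 's'
  Pos 1: 'w' != 'a' (stop)
LCP = "s" (length 1)


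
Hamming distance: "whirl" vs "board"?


Comparing character by character (same length = 5):
  Pos 0: 'w' vs 'b' !=
  Pos 1: 'h' vs 'o' !=
  Pos 2: 'i' vs 'a' !=
  Pos 3: 'r' vs 'r' =
  Pos 4: 'l' vs 'd' !=
Hamming distance = 4


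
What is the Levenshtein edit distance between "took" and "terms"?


Word 1: "took" (length 4)
Word 2: "terms" (length 5)
One optimal edit sequence (insert/delete/substitute each cost 1):
  1. keep 't'
  2. insert 'e'  (+1)
  3. substitute 'o' -> 'r'  (+1)
  4. substitute 'o' -> 'm'  (+1)
  5. substitute 'k' -> 's'  (+1)
Total edit operations: 4
Edit distance = 4


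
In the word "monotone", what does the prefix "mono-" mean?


Prefix: mono-
Example: monotone (mono- + tone)
Meaning = one


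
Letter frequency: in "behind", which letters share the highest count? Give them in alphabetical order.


Word: "behind"
Letter counts:
  'b': 1
  'd': 1
  'e': 1
  'h': 1
  'i': 1
  'n': 1
Maximum count = 1
Most frequent = 'b', 'd', 'e', 'h', 'i', 'n' (1 time each)


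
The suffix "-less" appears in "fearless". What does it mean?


Suffix: -less
As in: fearless -> fear + -less
Meaning = without


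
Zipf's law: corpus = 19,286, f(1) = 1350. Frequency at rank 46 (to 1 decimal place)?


Zipf's law: f(r) = f(1) / r
f(1) = 1350
f(46) = 1350 / 46
= 29.3 occurrences


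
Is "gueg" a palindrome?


Word: "gueg"
Reversed: "geug"
Forward == Backward? gueg != geug
Palindrome = No


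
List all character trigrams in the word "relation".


Word: "relation" (length 8)
Number of trigrams = 8 - 3 + 1 = 6
  Position 0: "rel"
  Position 1: "ela"
  Position 2: "lat"
  Position 3: "ati"
  Position 4: "tio"
  Position 5: "ion"
Trigrams = "rel", "ela", "lat", "ati", "tio", "ion"


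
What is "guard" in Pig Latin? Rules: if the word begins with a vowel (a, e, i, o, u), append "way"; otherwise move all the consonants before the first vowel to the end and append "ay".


Word: "guard"
Starts with consonant(s) → move to end, add 'ay'
Consonant cluster: "g"
Pig Latin = "uardgay"


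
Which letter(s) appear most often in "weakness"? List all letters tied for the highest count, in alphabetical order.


Word: "weakness"
Letter counts:
  'a': 1
  'e': 2
  'k': 1
  'n': 1
  's': 2
  'w': 1
Maximum count = 2
Most frequent = 'e', 's' (2 times each)


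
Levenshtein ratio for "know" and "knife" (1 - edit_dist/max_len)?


Word 1: "know" (length 4)
Word 2: "knife" (length 5)
One optimal edit sequence:
  1. keep 'k'
  2. keep 'n'
  3. insert 'i'  (+1)
  4. substitute 'o' -> 'f'  (+1)
  5. substitute 'w' -> 'e'  (+1)
Edit distance = 3
Max length = max(4, 5) = 5
Similarity = 1 - 3/5
= 0.4000


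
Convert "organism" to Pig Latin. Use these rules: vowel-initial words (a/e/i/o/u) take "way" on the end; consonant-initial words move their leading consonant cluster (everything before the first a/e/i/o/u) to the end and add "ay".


Word: "organism"
Starts with vowel → add 'way'
Pig Latin = "organismway"


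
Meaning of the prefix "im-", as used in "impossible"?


Prefix: im-
As in: impossible -> im- + possible
Meaning = not / into


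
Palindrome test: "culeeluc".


Word: "culeeluc"
Reversed: "culeeluc"
Forward == Backward? culeeluc == culeeluc
Palindrome = Yes


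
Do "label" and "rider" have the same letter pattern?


Pattern of "label": [0, 1, 2, 3, 0]
Pattern of "rider": [0, 1, 2, 3, 0]
Patterns match
Same pattern = Yes


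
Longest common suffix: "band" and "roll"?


Word 1: "band"
Word 2: "roll"
Comparing from end:
  Pos -1: 'd' != 'l' (stop)
LCS = "" (length 0)


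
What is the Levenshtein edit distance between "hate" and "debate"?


Word 1: "hate" (length 4)
Word 2: "debate" (length 6)
One optimal edit sequence (insert/delete/substitute each cost 1):
  1. insert 'd'  (+1)
  2. insert 'e'  (+1)
  3. substitute 'h' -> 'b'  (+1)
  4. keep 'a'
  5. keep 't'
  6. keep 'e'
Total edit operations: 3
Edit distance = 3


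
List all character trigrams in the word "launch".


Word: "launch" (length 6)
Number of trigrams = 6 - 3 + 1 = 4
  Position 0: "lau"
  Position 1: "aun"
  Position 2: "unc"
  Position 3: "nch"
Trigrams = "lau", "aun", "unc", "nch"


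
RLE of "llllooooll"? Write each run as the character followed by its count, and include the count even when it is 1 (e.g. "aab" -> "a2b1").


String: "llllooooll"
Scanning for consecutive runs:
  'l' x 4
  'o' x 4
  'l' x 2
RLE = "l4o4l2"


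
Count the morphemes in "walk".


Word: "walk"
Morphemes: walk
Each morpheme carries meaning
= 1 morpheme


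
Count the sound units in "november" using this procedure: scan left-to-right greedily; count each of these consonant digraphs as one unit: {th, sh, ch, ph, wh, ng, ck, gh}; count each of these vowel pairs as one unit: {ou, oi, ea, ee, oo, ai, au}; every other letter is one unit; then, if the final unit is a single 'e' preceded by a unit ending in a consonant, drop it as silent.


Word: "november" (8 letters)
Left-to-right scan:
  (1) 'n' (letter)
  (2) 'o' (letter)
  (3) 'v' (letter)
  (4) 'e' (letter)
  (5) 'm' (letter)
  (6) 'b' (letter)
  (7) 'e' (letter)
  (8) 'r' (letter)
Units from scan: 8
Sound units = 8 units


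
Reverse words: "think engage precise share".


Original: "think engage precise share"
Words (1..n): think | engage | precise | share
Reversed (n..1): share | precise | engage | think
Result = "share precise engage think"


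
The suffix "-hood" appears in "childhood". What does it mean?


Suffix: -hood
As in: childhood -> child + -hood
Meaning = state / condition


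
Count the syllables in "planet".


Word: "planet"
Syllable breakdown: plan | et
Counting: 2 parts
= 2 syllables


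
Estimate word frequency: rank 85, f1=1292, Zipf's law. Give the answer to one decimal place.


Zipf's law: f(r) = f(1) / r
f(1) = 1292
f(85) = 1292 / 85
= 15.2 occurrences


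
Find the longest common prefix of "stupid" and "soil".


Word 1: "stupid"
Word 2: "soil"
Comparing from start:
  Pos 0: 's' == 's'
  Pos 1: 't' != 'o' (stop)
LCP = "s" (length 1)


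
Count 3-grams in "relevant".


Word: "relevant" (length 8)
Number of 3-grams = length - 3 + 1 = 8 - 3 + 1
= 6


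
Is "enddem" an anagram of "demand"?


Word 1: "demand" → sorted: addemn
Word 2: "enddem" → sorted: ddeemn
Same letters? addemn != ddeemn
Anagram = No


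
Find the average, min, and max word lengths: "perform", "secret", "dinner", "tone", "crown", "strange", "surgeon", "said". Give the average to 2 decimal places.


Lengths: "perform"=7, "secret"=6, "dinner"=6, "tone"=4, "crown"=5, "strange"=7, "surgeon"=7, "said"=4
Sum = 46, Count = 8
Average = 46/8 = 5.75
= avg=5.75, min=4, max=7


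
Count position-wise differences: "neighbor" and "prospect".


Comparing character by character (same length = 8):
  Pos 0: 'n' vs 'p' !=
  Pos 1: 'e' vs 'r' !=
  Pos 2: 'i' vs 'o' !=
  Pos 3: 'g' vs 's' !=
  Pos 4: 'h' vs 'p' !=
  Pos 5: 'b' vs 'e' !=
  Pos 6: 'o' vs 'c' !=
  Pos 7: 'r' vs 't' !=
Hamming distance = 8


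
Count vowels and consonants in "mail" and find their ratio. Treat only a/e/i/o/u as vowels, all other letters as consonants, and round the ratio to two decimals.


Word: "mail"
Vowels (a,e,i,o,u): 2
Consonants: 2
Ratio = 2/2
= 1.00


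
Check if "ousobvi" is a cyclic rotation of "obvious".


Word: "obvious", Candidate: "ousobvi"
Method: check if candidate is substring of word+word
"obviousobvious" contains "ousobvi"? Yes
Is rotation = Yes


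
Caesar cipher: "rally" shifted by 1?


Word: "rally"
Shift: 1
Each letter → (letter + shift) mod 26:
  'r' (17) + 1 = 18 → 's'
  'a' (0) + 1 = 1 → 'b'
  'l' (11) + 1 = 12 → 'm'
  'l' (11) + 1 = 12 → 'm'
  'y' (24) + 1 = 25 → 'z'
Result = "sbmmz"


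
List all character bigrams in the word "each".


Word: "each" (length 4)
Number of bigrams = 4 - 2 + 1 = 3
  Position 0: "ea"
  Position 1: "ac"
  Position 2: "ch"
Bigrams = "ea", "ac", "ch"


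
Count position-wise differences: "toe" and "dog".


Comparing character by character (same length = 3):
  Pos 0: 't' vs 'd' !=
  Pos 1: 'o' vs 'o' =
  Pos 2: 'e' vs 'g' !=
Hamming distance = 2


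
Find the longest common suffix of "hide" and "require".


Word 1: "hide"
Word 2: "require"
Comparing from end:
  Pos -1: 'e' == 'e'
  Pos -2: 'd' != 'r' (stop)
LCS = "e" (length 1)
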